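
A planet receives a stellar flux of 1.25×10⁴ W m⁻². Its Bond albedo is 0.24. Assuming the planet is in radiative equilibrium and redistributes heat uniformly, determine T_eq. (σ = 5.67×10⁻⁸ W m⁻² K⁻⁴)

T_eq ≈ 452 K

Energy balance: absorbed = emitted ⇒ πR²·S(1−A) = 4πR²·σT_eq⁴, so T_eq⁴ = S(1−A)/(4σ).
T_eq = [1.25×10⁴ × 0.76 / (4 × 5.67×10⁻⁸)]^(1/4) = (4.19×10¹⁰)^(1/4) = 452 K.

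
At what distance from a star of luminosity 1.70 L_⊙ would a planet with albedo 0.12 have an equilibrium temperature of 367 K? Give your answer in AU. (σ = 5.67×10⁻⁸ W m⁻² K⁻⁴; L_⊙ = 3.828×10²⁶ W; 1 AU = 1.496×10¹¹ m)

L = 1.70 × 3.828×10²⁶ = 6.51×10²⁶ W.
From T_eq⁴ = L(1−A)/(16πσd²): d = √[L(1−A)/(16πσT_eq⁴)].
d = √[6.51×10²⁶ × 0.88 / (16π × 5.67×10⁻⁸ × (367)⁴)] = 1.05×10¹¹ m = 0.703 AU.

d ≈ 0.703 AU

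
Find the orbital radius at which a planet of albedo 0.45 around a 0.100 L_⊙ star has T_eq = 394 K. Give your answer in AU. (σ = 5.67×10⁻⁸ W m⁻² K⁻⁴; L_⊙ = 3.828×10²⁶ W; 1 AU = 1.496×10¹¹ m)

L = 0.100 × 3.828×10²⁶ = 3.83×10²⁵ W.
From T_eq⁴ = L(1−A)/(16πσd²): d = √[L(1−A)/(16πσT_eq⁴)].
d = √[3.83×10²⁵ × 0.55 / (16π × 5.67×10⁻⁸ × (394)⁴)] = 1.75×10¹⁰ m = 0.117 AU.

d ≈ 0.117 AU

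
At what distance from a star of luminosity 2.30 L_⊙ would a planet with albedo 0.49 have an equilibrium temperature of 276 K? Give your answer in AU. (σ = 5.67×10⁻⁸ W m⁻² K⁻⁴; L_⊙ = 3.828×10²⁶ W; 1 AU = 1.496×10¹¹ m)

d ≈ 1.10 AU

L = 2.30 × 3.828×10²⁶ = 8.80×10²⁶ W.
From T_eq⁴ = L(1−A)/(16πσd²): d = √[L(1−A)/(16πσT_eq⁴)].
d = √[8.80×10²⁶ × 0.51 / (16π × 5.67×10⁻⁸ × (276)⁴)] = 1.65×10¹¹ m = 1.10 AU.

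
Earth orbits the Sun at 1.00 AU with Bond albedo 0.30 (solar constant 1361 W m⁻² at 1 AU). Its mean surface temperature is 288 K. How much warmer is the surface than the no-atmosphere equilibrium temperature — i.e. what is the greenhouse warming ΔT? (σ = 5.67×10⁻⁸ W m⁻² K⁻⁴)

S = 1361/1.00² = 1361 W m⁻².
T_eq = [S(1−A)/(4σ)]^(1/4) = [1361×0.70/(4×5.67×10⁻⁸)]^(1/4) = 254.6 K.
ΔT = T_surf − T_eq = 288 − 254.6.

ΔT ≈ 33.4 K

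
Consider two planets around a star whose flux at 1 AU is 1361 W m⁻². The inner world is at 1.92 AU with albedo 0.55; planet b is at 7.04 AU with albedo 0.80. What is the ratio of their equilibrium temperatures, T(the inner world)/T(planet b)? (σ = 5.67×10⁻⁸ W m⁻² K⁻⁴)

T₁/T₂ ≈ 2.345

T_eq = [S₀(1−A)/(4σd²)]^(1/4), so T ∝ (1−A)^(1/4) / √d.
T₁ = [1361×0.45/(4×5.67×10⁻⁸×1.92²)]^(1/4) = 164.52 K.
T₂ = [1361×0.20/(4×5.67×10⁻⁸×7.04²)]^(1/4) = 70.15 K.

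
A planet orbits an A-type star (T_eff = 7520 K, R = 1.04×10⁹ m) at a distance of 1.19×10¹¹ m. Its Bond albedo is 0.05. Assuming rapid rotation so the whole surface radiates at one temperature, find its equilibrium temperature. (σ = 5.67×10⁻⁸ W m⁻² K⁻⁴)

L = 4πR_⋆²σT_⋆⁴ = 4π(1.04×10⁹)² × 5.67×10⁻⁸ × (7520)⁴ = 2.46×10²⁷ W.
S = L/(4πd²) = 1.38×10⁴ W m⁻².
Energy balance: absorbed = emitted ⇒ πR²·S(1−A) = 4πR²·σT_eq⁴, so T_eq⁴ = S(1−A)/(4σ).
T_eq = [1.38×10⁴ × 0.95 / (4 × 5.67×10⁻⁸)]^(1/4) = (5.80×10¹⁰)^(1/4) = 491 K.

T_eq ≈ 491 K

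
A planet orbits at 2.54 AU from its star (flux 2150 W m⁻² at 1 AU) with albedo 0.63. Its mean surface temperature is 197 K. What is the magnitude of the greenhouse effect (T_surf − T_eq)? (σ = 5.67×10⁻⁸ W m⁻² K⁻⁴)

ΔT ≈ 44.3 K

S = 2150/2.54² = 333.3 W m⁻².
T_eq = [S(1−A)/(4σ)]^(1/4) = [333.3×0.37/(4×5.67×10⁻⁸)]^(1/4) = 152.7 K.
ΔT = T_surf − T_eq = 197 − 152.7.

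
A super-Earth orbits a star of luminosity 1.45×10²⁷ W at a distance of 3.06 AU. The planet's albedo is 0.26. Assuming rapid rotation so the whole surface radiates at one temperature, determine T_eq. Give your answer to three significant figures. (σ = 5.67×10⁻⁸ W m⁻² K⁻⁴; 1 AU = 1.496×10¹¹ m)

d = 3.06 AU = 4.58×10¹¹ m.
Flux: S = L/(4πd²) = 1.45×10²⁷/(4π×(4.58×10¹¹)²) = 551 W m⁻².
Energy balance: absorbed = emitted ⇒ πR²·S(1−A) = 4πR²·σT_eq⁴, so T_eq⁴ = S(1−A)/(4σ).
T_eq = [551 × 0.74 / (4 × 5.67×10⁻⁸)]^(1/4) = (1.80×10⁹)^(1/4) = 206 K.

T_eq ≈ 206 K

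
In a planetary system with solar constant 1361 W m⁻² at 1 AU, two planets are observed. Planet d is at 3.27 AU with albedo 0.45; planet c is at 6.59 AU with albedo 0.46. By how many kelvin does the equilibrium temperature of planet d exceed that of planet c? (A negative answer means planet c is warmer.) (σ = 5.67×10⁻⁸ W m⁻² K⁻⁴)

ΔT ≈ 39.6 K

T_eq = [S₀(1−A)/(4σd²)]^(1/4), so T ∝ (1−A)^(1/4) / √d.
T₁ = [1361×0.55/(4×5.67×10⁻⁸×3.27²)]^(1/4) = 132.55 K.
T₂ = [1361×0.54/(4×5.67×10⁻⁸×6.59²)]^(1/4) = 92.94 K.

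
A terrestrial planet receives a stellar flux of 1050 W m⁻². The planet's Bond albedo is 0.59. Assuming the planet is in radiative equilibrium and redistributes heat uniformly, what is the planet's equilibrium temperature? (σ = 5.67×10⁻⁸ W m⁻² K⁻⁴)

Energy balance: absorbed = emitted ⇒ πR²·S(1−A) = 4πR²·σT_eq⁴, so T_eq⁴ = S(1−A)/(4σ).
T_eq = [1050 × 0.41 / (4 × 5.67×10⁻⁸)]^(1/4) = (1.90×10⁹)^(1/4) = 209 K.

T_eq ≈ 209 K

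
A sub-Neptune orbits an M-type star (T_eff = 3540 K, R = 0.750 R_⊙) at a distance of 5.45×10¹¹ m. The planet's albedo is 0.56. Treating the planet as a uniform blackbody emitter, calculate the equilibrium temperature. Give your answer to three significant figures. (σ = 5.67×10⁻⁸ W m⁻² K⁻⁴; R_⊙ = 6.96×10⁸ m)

T_eq ≈ 63.1 K

R_⋆ = 0.750 × 6.96×10⁸ = 5.22×10⁸ m.
L = 4πR_⋆²σT_⋆⁴ = 4π(5.22×10⁸)² × 5.67×10⁻⁸ × (3540)⁴ = 3.05×10²⁵ W.
S = L/(4πd²) = 8.17 W m⁻².
Energy balance: absorbed = emitted ⇒ πR²·S(1−A) = 4πR²·σT_eq⁴, so T_eq⁴ = S(1−A)/(4σ).
T_eq = [8.17 × 0.44 / (4 × 5.67×10⁻⁸)]^(1/4) = (1.58×10⁷)^(1/4) = 63.1 K.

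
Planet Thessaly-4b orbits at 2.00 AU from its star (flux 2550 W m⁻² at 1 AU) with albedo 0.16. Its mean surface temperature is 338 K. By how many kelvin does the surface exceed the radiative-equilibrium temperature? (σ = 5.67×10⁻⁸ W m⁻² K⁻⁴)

ΔT ≈ 117.6 K

S = 2550/2.00² = 637.5 W m⁻².
T_eq = [S(1−A)/(4σ)]^(1/4) = [637.5×0.84/(4×5.67×10⁻⁸)]^(1/4) = 220.4 K.
ΔT = T_surf − T_eq = 338 − 220.4.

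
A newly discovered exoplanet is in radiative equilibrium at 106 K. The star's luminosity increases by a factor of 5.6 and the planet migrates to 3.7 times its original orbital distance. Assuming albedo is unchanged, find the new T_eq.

T_eq ∝ L^(1/4) · d^(−1/2).
T′ = 106 × 5.6^(1/4) / 3.7^(1/2) = 84.8 K.

T_eq ≈ 84.8 K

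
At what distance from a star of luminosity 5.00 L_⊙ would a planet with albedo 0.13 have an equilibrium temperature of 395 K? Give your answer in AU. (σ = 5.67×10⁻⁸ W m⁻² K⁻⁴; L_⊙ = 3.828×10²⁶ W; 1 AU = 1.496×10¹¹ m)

L = 5.00 × 3.828×10²⁶ = 1.91×10²⁷ W.
From T_eq⁴ = L(1−A)/(16πσd²): d = √[L(1−A)/(16πσT_eq⁴)].
d = √[1.91×10²⁷ × 0.87 / (16π × 5.67×10⁻⁸ × (395)⁴)] = 1.55×10¹¹ m = 1.04 AU.

d ≈ 1.04 AU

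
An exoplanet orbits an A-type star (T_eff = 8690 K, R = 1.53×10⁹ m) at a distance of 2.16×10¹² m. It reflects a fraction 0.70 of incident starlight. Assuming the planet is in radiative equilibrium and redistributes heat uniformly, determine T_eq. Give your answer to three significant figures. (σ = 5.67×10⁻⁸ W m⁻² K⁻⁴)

L = 4πR_⋆²σT_⋆⁴ = 4π(1.53×10⁹)² × 5.67×10⁻⁸ × (8690)⁴ = 9.51×10²⁷ W.
S = L/(4πd²) = 162 W m⁻².
Energy balance: absorbed = emitted ⇒ πR²·S(1−A) = 4πR²·σT_eq⁴, so T_eq⁴ = S(1−A)/(4σ).
T_eq = [162 × 0.30 / (4 × 5.67×10⁻⁸)]^(1/4) = (2.15×10⁸)^(1/4) = 121 K.

T_eq ≈ 121 K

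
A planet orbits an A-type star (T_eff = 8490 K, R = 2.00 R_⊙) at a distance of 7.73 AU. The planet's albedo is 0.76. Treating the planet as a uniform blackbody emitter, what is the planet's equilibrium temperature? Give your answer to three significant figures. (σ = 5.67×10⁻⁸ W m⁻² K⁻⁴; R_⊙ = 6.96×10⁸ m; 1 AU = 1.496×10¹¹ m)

T_eq ≈ 146 K

R_⋆ = 2.00 × 6.96×10⁸ = 1.39×10⁹ m.
d = 7.73 AU = 1.16×10¹² m.
L = 4πR_⋆²σT_⋆⁴ = 4π(1.39×10⁹)² × 5.67×10⁻⁸ × (8490)⁴ = 7.17×10²⁷ W.
S = L/(4πd²) = 427 W m⁻².
Energy balance: absorbed = emitted ⇒ πR²·S(1−A) = 4πR²·σT_eq⁴, so T_eq⁴ = S(1−A)/(4σ).
T_eq = [427 × 0.24 / (4 × 5.67×10⁻⁸)]^(1/4) = (4.52×10⁸)^(1/4) = 146 K.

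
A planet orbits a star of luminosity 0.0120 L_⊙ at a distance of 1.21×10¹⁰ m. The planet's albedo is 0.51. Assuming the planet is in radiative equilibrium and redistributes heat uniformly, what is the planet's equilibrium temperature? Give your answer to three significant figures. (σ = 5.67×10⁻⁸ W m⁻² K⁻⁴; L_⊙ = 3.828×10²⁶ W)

L = 0.0120 × 3.828×10²⁶ = 4.59×10²⁴ W.
Flux: S = L/(4πd²) = 4.59×10²⁴/(4π×(1.21×10¹⁰)²) = 2500 W m⁻².
Energy balance: absorbed = emitted ⇒ πR²·S(1−A) = 4πR²·σT_eq⁴, so T_eq⁴ = S(1−A)/(4σ).
T_eq = [2500 × 0.49 / (4 × 5.67×10⁻⁸)]^(1/4) = (5.39×10⁹)^(1/4) = 271 K.

T_eq ≈ 271 K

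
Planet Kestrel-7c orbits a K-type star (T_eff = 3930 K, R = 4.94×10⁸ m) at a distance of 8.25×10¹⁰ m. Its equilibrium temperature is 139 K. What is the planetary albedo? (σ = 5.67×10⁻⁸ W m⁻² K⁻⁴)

L = 4πR_⋆²σT_⋆⁴ = 4π(4.94×10⁸)² × 5.67×10⁻⁸ × (3930)⁴ = 4.15×10²⁵ W.
S = L/(4πd²) = 485 W m⁻².
From T_eq⁴ = S(1−A)/(4σ): 1−A = 4σT_eq⁴/S.
1−A = 4 × 5.67×10⁻⁸ × (139)⁴ / 485 = 0.175.

A ≈ 0.83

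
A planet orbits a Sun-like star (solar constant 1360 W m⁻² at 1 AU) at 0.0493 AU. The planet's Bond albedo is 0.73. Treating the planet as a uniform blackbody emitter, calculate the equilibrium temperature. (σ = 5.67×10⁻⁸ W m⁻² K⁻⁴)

Flux at 0.0493 AU: S = 1360/0.0493² = 5.60×10⁵ W m⁻².
Energy balance: absorbed = emitted ⇒ πR²·S(1−A) = 4πR²·σT_eq⁴, so T_eq⁴ = S(1−A)/(4σ).
T_eq = [5.60×10⁵ × 0.27 / (4 × 5.67×10⁻⁸)]^(1/4) = (6.66×10¹¹)^(1/4) = 903 K.

T_eq ≈ 903 K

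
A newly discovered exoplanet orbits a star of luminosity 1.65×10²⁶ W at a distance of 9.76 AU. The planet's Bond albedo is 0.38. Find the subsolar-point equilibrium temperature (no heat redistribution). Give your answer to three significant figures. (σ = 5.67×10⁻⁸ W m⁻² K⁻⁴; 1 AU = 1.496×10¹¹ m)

d = 9.76 AU = 1.46×10¹² m.
Flux: S = L/(4πd²) = 1.65×10²⁶/(4π×(1.46×10¹²)²) = 6.16 W m⁻².
At the subsolar point the surface absorbs S(1−A) and emits σT⁴ per unit area — no factor of 4, since only the local patch is in balance.
T = [6.16 × 0.62 / 5.67×10⁻⁸]^(1/4) = (6.73×10⁷)^(1/4) = 90.6 K.

T_ss ≈ 90.6 K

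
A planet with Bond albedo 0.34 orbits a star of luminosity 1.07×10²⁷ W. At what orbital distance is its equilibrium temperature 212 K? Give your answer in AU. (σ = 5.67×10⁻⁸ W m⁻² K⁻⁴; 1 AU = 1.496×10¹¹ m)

d ≈ 2.34 AU

From T_eq⁴ = L(1−A)/(16πσd²): d = √[L(1−A)/(16πσT_eq⁴)].
d = √[1.07×10²⁷ × 0.66 / (16π × 5.67×10⁻⁸ × (212)⁴)] = 3.50×10¹¹ m = 2.34 AU.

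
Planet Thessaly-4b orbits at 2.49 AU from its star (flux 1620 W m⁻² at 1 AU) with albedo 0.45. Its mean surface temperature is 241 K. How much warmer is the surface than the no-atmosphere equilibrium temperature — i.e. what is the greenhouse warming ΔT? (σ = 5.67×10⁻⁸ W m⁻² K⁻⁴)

ΔT ≈ 82.3 K

S = 1620/2.49² = 261.3 W m⁻².
T_eq = [S(1−A)/(4σ)]^(1/4) = [261.3×0.55/(4×5.67×10⁻⁸)]^(1/4) = 158.7 K.
ΔT = T_surf − T_eq = 241 − 158.7.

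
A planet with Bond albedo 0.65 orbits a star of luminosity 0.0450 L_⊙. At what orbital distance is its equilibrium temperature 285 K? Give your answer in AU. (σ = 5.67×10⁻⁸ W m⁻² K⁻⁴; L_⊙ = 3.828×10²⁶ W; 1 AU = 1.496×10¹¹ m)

L = 0.0450 × 3.828×10²⁶ = 1.72×10²⁵ W.
From T_eq⁴ = L(1−A)/(16πσd²): d = √[L(1−A)/(16πσT_eq⁴)].
d = √[1.72×10²⁵ × 0.35 / (16π × 5.67×10⁻⁸ × (285)⁴)] = 1.79×10¹⁰ m = 0.120 AU.

d ≈ 0.120 AU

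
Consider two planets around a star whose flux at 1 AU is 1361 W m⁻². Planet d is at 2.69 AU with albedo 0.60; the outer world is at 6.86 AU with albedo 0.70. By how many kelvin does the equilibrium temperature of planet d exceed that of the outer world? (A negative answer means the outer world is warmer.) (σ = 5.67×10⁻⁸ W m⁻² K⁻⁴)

T_eq = [S₀(1−A)/(4σd²)]^(1/4), so T ∝ (1−A)^(1/4) / √d.
T₁ = [1361×0.40/(4×5.67×10⁻⁸×2.69²)]^(1/4) = 134.96 K.
T₂ = [1361×0.30/(4×5.67×10⁻⁸×6.86²)]^(1/4) = 78.65 K.

ΔT ≈ 56.3 K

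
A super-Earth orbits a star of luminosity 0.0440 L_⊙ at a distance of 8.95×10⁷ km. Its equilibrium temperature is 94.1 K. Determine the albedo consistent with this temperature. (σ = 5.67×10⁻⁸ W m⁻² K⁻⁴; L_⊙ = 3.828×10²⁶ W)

d = 8.95×10⁷ km = 8.95×10¹⁰ m.
L = 0.0440 × 3.828×10²⁶ = 1.68×10²⁵ W.
Flux: S = L/(4πd²) = 1.68×10²⁵/(4π×(8.95×10¹⁰)²) = 167 W m⁻².
From T_eq⁴ = S(1−A)/(4σ): 1−A = 4σT_eq⁴/S.
1−A = 4 × 5.67×10⁻⁸ × (94.1)⁴ / 167 = 0.106.

A ≈ 0.89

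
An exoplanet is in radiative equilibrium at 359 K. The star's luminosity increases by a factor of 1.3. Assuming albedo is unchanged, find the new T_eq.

T_eq ∝ L^(1/4) · d^(−1/2).
T′ = 359 × 1.3^(1/4) = 383 K.

T_eq ≈ 383 K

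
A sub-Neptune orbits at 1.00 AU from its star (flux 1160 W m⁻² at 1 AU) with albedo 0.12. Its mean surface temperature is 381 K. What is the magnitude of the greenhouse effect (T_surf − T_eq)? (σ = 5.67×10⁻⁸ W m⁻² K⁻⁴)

ΔT ≈ 122.0 K

S = 1160/1.00² = 1160 W m⁻².
T_eq = [S(1−A)/(4σ)]^(1/4) = [1160×0.88/(4×5.67×10⁻⁸)]^(1/4) = 259.0 K.
ΔT = T_surf − T_eq = 381 − 259.0.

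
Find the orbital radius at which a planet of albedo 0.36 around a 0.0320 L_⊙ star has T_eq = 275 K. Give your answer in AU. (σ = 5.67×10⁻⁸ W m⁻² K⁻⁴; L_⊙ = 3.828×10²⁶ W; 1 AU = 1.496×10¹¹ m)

d ≈ 0.147 AU

L = 0.0320 × 3.828×10²⁶ = 1.22×10²⁵ W.
From T_eq⁴ = L(1−A)/(16πσd²): d = √[L(1−A)/(16πσT_eq⁴)].
d = √[1.22×10²⁵ × 0.64 / (16π × 5.67×10⁻⁸ × (275)⁴)] = 2.19×10¹⁰ m = 0.147 AU.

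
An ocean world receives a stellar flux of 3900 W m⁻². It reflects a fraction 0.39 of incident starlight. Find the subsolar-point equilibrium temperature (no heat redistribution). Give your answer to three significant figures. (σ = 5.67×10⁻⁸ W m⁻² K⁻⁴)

At the subsolar point the surface absorbs S(1−A) and emits σT⁴ per unit area — no factor of 4, since only the local patch is in balance.
T = [3900 × 0.61 / 5.67×10⁻⁸]^(1/4) = (4.20×10¹⁰)^(1/4) = 453 K.

T_ss ≈ 453 K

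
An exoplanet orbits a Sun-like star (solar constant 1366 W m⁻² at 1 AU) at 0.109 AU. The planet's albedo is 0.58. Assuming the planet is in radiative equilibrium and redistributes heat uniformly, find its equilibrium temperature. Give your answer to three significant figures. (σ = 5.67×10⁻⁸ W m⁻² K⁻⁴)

T_eq ≈ 679 K

Flux at 0.109 AU: S = 1366/0.109² = 1.15×10⁵ W m⁻².
Energy balance: absorbed = emitted ⇒ πR²·S(1−A) = 4πR²·σT_eq⁴, so T_eq⁴ = S(1−A)/(4σ).
T_eq = [1.15×10⁵ × 0.42 / (4 × 5.67×10⁻⁸)]^(1/4) = (2.13×10¹¹)^(1/4) = 679 K.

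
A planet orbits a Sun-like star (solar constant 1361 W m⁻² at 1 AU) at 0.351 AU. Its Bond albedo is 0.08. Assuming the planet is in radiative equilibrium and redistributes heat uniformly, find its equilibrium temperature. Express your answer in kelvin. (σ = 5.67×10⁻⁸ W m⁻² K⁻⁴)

T_eq ≈ 460 K

Flux at 0.351 AU: S = 1361/0.351² = 1.10×10⁴ W m⁻².
Energy balance: absorbed = emitted ⇒ πR²·S(1−A) = 4πR²·σT_eq⁴, so T_eq⁴ = S(1−A)/(4σ).
T_eq = [1.10×10⁴ × 0.92 / (4 × 5.67×10⁻⁸)]^(1/4) = (4.48×10¹⁰)^(1/4) = 460 K.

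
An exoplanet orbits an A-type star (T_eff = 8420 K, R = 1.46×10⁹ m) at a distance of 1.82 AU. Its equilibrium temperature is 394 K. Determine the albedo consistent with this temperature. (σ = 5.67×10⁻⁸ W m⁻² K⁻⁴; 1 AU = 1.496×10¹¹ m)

A ≈ 0.33

d = 1.82 AU = 2.72×10¹¹ m.
L = 4πR_⋆²σT_⋆⁴ = 4π(1.46×10⁹)² × 5.67×10⁻⁸ × (8420)⁴ = 7.63×10²⁷ W.
S = L/(4πd²) = 8190 W m⁻².
From T_eq⁴ = S(1−A)/(4σ): 1−A = 4σT_eq⁴/S.
1−A = 4 × 5.67×10⁻⁸ × (394)⁴ / 8190 = 0.667.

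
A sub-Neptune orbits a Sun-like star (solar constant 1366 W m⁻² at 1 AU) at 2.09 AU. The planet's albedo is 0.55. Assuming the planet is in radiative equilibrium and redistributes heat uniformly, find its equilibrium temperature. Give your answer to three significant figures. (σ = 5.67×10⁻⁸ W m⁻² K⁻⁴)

T_eq ≈ 158 K

Flux at 2.09 AU: S = 1366/2.09² = 313 W m⁻².
Energy balance: absorbed = emitted ⇒ πR²·S(1−A) = 4πR²·σT_eq⁴, so T_eq⁴ = S(1−A)/(4σ).
T_eq = [313 × 0.45 / (4 × 5.67×10⁻⁸)]^(1/4) = (6.20×10⁸)^(1/4) = 158 K.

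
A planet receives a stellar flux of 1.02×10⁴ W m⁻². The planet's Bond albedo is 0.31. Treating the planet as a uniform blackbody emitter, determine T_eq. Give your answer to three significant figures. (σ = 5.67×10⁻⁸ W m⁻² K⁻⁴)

T_eq ≈ 420 K

Energy balance: absorbed = emitted ⇒ πR²·S(1−A) = 4πR²·σT_eq⁴, so T_eq⁴ = S(1−A)/(4σ).
T_eq = [1.02×10⁴ × 0.69 / (4 × 5.67×10⁻⁸)]^(1/4) = (3.10×10¹⁰)^(1/4) = 420 K.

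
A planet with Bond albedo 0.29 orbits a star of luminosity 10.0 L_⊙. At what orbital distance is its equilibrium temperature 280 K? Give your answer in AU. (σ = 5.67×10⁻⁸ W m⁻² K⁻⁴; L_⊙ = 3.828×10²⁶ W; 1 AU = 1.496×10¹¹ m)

L = 10.0 × 3.828×10²⁶ = 3.83×10²⁷ W.
From T_eq⁴ = L(1−A)/(16πσd²): d = √[L(1−A)/(16πσT_eq⁴)].
d = √[3.83×10²⁷ × 0.71 / (16π × 5.67×10⁻⁸ × (280)⁴)] = 3.94×10¹¹ m = 2.63 AU.

d ≈ 2.63 AU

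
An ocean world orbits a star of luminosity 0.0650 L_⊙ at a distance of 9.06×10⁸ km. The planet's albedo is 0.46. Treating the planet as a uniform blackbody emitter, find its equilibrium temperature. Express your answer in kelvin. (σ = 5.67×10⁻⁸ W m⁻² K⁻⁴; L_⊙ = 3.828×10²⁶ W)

d = 9.06×10⁸ km = 9.06×10¹¹ m.
L = 0.0650 × 3.828×10²⁶ = 2.49×10²⁵ W.
Flux: S = L/(4πd²) = 2.49×10²⁵/(4π×(9.06×10¹¹)²) = 2.41 W m⁻².
Energy balance: absorbed = emitted ⇒ πR²·S(1−A) = 4πR²·σT_eq⁴, so T_eq⁴ = S(1−A)/(4σ).
T_eq = [2.41 × 0.54 / (4 × 5.67×10⁻⁸)]^(1/4) = (5.74×10⁶)^(1/4) = 49.0 K.

T_eq ≈ 49.0 K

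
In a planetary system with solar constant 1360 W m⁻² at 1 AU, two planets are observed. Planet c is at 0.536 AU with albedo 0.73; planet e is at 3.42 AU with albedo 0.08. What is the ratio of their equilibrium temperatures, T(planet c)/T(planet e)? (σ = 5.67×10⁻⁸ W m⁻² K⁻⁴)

T_eq = [S₀(1−A)/(4σd²)]^(1/4), so T ∝ (1−A)^(1/4) / √d.
T₁ = [1360×0.27/(4×5.67×10⁻⁸×0.536²)]^(1/4) = 273.99 K.
T₂ = [1360×0.92/(4×5.67×10⁻⁸×3.42²)]^(1/4) = 147.37 K.

T₁/T₂ ≈ 1.859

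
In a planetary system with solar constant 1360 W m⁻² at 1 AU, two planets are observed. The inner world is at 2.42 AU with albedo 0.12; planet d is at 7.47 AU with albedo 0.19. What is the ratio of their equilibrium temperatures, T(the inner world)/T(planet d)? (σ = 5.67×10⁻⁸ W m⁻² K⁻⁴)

T₁/T₂ ≈ 1.794

T_eq = [S₀(1−A)/(4σd²)]^(1/4), so T ∝ (1−A)^(1/4) / √d.
T₁ = [1360×0.88/(4×5.67×10⁻⁸×2.42²)]^(1/4) = 173.26 K.
T₂ = [1360×0.81/(4×5.67×10⁻⁸×7.47²)]^(1/4) = 96.59 K.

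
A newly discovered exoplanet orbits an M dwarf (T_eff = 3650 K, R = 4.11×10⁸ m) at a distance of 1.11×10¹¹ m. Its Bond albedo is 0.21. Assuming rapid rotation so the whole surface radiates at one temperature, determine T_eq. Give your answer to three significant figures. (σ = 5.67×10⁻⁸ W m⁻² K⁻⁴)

L = 4πR_⋆²σT_⋆⁴ = 4π(4.11×10⁸)² × 5.67×10⁻⁸ × (3650)⁴ = 2.14×10²⁵ W.
S = L/(4πd²) = 138 W m⁻².
Energy balance: absorbed = emitted ⇒ πR²·S(1−A) = 4πR²·σT_eq⁴, so T_eq⁴ = S(1−A)/(4σ).
T_eq = [138 × 0.79 / (4 × 5.67×10⁻⁸)]^(1/4) = (4.81×10⁸)^(1/4) = 148 K.

T_eq ≈ 148 K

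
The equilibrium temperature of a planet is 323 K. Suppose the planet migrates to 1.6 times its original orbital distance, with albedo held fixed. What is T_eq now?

T_eq ≈ 255 K

T_eq ∝ L^(1/4) · d^(−1/2).
T′ = 323 / 1.6^(1/2) = 255 K.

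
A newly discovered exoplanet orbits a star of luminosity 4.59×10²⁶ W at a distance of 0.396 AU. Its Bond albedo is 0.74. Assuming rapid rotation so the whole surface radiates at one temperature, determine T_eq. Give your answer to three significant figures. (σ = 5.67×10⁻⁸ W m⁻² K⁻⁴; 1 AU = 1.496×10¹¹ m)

d = 0.396 AU = 5.92×10¹⁰ m.
Flux: S = L/(4πd²) = 4.59×10²⁶/(4π×(5.92×10¹⁰)²) = 1.04×10⁴ W m⁻².
Energy balance: absorbed = emitted ⇒ πR²·S(1−A) = 4πR²·σT_eq⁴, so T_eq⁴ = S(1−A)/(4σ).
T_eq = [1.04×10⁴ × 0.26 / (4 × 5.67×10⁻⁸)]^(1/4) = (1.19×10¹⁰)^(1/4) = 330 K.

T_eq ≈ 330 K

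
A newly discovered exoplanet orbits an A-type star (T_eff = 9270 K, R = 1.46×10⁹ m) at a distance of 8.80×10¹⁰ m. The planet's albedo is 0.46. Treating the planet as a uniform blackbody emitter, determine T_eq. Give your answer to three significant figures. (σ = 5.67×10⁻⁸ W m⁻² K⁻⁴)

L = 4πR_⋆²σT_⋆⁴ = 4π(1.46×10⁹)² × 5.67×10⁻⁸ × (9270)⁴ = 1.12×10²⁸ W.
S = L/(4πd²) = 1.15×10⁵ W m⁻².
Energy balance: absorbed = emitted ⇒ πR²·S(1−A) = 4πR²·σT_eq⁴, so T_eq⁴ = S(1−A)/(4σ).
T_eq = [1.15×10⁵ × 0.54 / (4 × 5.67×10⁻⁸)]^(1/4) = (2.74×10¹¹)^(1/4) = 724 K.

T_eq ≈ 724 K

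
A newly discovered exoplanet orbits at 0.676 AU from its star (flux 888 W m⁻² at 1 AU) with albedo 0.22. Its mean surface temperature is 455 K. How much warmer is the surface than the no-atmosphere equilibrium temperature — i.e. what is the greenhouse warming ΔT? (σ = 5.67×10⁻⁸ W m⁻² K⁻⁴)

ΔT ≈ 169.1 K

S = 888/0.676² = 1943 W m⁻².
T_eq = [S(1−A)/(4σ)]^(1/4) = [1943×0.78/(4×5.67×10⁻⁸)]^(1/4) = 285.9 K.
ΔT = T_surf − T_eq = 455 − 285.9.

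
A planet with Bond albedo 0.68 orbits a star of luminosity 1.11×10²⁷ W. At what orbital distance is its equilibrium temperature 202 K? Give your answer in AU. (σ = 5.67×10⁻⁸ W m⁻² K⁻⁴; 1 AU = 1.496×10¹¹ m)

From T_eq⁴ = L(1−A)/(16πσd²): d = √[L(1−A)/(16πσT_eq⁴)].
d = √[1.11×10²⁷ × 0.32 / (16π × 5.67×10⁻⁸ × (202)⁴)] = 2.74×10¹¹ m = 1.83 AU.

d ≈ 1.83 AU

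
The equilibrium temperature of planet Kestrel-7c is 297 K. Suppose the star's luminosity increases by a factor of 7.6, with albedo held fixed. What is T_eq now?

T_eq ∝ L^(1/4) · d^(−1/2).
T′ = 297 × 7.6^(1/4) = 493 K.

T_eq ≈ 493 K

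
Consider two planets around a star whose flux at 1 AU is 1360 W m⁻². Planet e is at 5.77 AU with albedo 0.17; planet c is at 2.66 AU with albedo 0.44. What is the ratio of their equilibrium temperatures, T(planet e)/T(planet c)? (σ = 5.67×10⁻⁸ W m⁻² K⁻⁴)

T₁/T₂ ≈ 0.749

T_eq = [S₀(1−A)/(4σd²)]^(1/4), so T ∝ (1−A)^(1/4) / √d.
T₁ = [1360×0.83/(4×5.67×10⁻⁸×5.77²)]^(1/4) = 110.57 K.
T₂ = [1360×0.56/(4×5.67×10⁻⁸×2.66²)]^(1/4) = 147.60 K.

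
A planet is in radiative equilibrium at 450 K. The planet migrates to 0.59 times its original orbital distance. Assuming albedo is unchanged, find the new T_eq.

T_eq ∝ L^(1/4) · d^(−1/2).
T′ = 450 / 0.59^(1/2) = 586 K.

T_eq ≈ 586 K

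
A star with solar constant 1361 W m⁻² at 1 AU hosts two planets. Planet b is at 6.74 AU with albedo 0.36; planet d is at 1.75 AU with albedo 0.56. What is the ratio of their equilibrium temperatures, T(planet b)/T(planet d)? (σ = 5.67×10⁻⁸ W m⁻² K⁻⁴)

T₁/T₂ ≈ 0.560

T_eq = [S₀(1−A)/(4σd²)]^(1/4), so T ∝ (1−A)^(1/4) / √d.
T₁ = [1361×0.64/(4×5.67×10⁻⁸×6.74²)]^(1/4) = 95.89 K.
T₂ = [1361×0.44/(4×5.67×10⁻⁸×1.75²)]^(1/4) = 171.36 K.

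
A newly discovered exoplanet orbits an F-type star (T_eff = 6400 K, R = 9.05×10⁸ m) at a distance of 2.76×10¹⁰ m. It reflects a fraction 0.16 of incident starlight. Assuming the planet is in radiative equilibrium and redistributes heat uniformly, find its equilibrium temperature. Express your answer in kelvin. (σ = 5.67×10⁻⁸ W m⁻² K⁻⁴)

T_eq ≈ 785 K

L = 4πR_⋆²σT_⋆⁴ = 4π(9.05×10⁸)² × 5.67×10⁻⁸ × (6400)⁴ = 9.79×10²⁶ W.
S = L/(4πd²) = 1.02×10⁵ W m⁻².
Energy balance: absorbed = emitted ⇒ πR²·S(1−A) = 4πR²·σT_eq⁴, so T_eq⁴ = S(1−A)/(4σ).
T_eq = [1.02×10⁵ × 0.84 / (4 × 5.67×10⁻⁸)]^(1/4) = (3.79×10¹¹)^(1/4) = 785 K.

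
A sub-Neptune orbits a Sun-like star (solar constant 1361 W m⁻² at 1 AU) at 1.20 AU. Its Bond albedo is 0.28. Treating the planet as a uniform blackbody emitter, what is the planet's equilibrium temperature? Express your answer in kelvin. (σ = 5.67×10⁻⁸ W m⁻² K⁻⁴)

T_eq ≈ 234 K

Flux at 1.20 AU: S = 1361/1.20² = 945 W m⁻².
Energy balance: absorbed = emitted ⇒ πR²·S(1−A) = 4πR²·σT_eq⁴, so T_eq⁴ = S(1−A)/(4σ).
T_eq = [945 × 0.72 / (4 × 5.67×10⁻⁸)]^(1/4) = (3.00×10⁹)^(1/4) = 234 K.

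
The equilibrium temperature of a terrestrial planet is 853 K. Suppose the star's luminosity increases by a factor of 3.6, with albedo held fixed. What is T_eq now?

T_eq ∝ L^(1/4) · d^(−1/2).
T′ = 853 × 3.6^(1/4) = 1170 K.

T_eq ≈ 1170 K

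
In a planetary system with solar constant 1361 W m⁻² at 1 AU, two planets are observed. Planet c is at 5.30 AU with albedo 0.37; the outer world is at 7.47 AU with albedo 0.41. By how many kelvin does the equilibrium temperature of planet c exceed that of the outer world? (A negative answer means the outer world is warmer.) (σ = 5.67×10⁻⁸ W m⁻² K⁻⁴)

T_eq = [S₀(1−A)/(4σd²)]^(1/4), so T ∝ (1−A)^(1/4) / √d.
T₁ = [1361×0.63/(4×5.67×10⁻⁸×5.30²)]^(1/4) = 107.71 K.
T₂ = [1361×0.59/(4×5.67×10⁻⁸×7.47²)]^(1/4) = 89.25 K.

ΔT ≈ 18.5 K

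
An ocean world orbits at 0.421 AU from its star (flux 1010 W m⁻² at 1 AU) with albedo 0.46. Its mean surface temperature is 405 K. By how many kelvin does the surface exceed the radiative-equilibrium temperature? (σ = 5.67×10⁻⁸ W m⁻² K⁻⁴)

ΔT ≈ 63.7 K

S = 1010/0.421² = 5698 W m⁻².
T_eq = [S(1−A)/(4σ)]^(1/4) = [5698×0.54/(4×5.67×10⁻⁸)]^(1/4) = 341.3 K.
ΔT = T_surf − T_eq = 405 − 341.3.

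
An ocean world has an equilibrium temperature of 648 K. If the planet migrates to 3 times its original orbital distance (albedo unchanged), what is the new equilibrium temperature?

T_eq ∝ L^(1/4) · d^(−1/2).
T′ = 648 / 3^(1/2) = 374 K.

T_eq ≈ 374 K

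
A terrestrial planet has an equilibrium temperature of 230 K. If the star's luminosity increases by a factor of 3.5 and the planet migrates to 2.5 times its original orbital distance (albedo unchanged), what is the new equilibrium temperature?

T_eq ∝ L^(1/4) · d^(−1/2).
T′ = 230 × 3.5^(1/4) / 2.5^(1/2) = 199 K.

T_eq ≈ 199 K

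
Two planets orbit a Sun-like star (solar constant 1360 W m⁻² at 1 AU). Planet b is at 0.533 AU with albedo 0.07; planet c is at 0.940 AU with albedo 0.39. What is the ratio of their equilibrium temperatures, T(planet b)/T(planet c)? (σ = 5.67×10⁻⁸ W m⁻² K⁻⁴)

T_eq = [S₀(1−A)/(4σd²)]^(1/4), so T ∝ (1−A)^(1/4) / √d.
T₁ = [1360×0.93/(4×5.67×10⁻⁸×0.533²)]^(1/4) = 374.31 K.
T₂ = [1360×0.61/(4×5.67×10⁻⁸×0.940²)]^(1/4) = 253.65 K.

T₁/T₂ ≈ 1.476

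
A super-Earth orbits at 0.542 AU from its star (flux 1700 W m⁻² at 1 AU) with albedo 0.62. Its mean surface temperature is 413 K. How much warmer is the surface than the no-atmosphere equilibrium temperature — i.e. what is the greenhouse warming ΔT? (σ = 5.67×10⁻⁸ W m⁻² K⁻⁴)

ΔT ≈ 99.2 K

S = 1700/0.542² = 5787 W m⁻².
T_eq = [S(1−A)/(4σ)]^(1/4) = [5787×0.38/(4×5.67×10⁻⁸)]^(1/4) = 313.8 K.
ΔT = T_surf − T_eq = 413 − 313.8.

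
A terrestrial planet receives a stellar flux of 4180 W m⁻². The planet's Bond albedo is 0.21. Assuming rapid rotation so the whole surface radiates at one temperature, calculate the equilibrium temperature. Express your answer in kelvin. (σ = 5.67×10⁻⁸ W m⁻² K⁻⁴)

T_eq ≈ 347 K

Energy balance: absorbed = emitted ⇒ πR²·S(1−A) = 4πR²·σT_eq⁴, so T_eq⁴ = S(1−A)/(4σ).
T_eq = [4180 × 0.79 / (4 × 5.67×10⁻⁸)]^(1/4) = (1.46×10¹⁰)^(1/4) = 347 K.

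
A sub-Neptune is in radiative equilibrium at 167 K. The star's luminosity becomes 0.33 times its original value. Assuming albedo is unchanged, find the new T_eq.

T_eq ∝ L^(1/4) · d^(−1/2).
T′ = 167 × 0.33^(1/4) = 127 K.

T_eq ≈ 127 K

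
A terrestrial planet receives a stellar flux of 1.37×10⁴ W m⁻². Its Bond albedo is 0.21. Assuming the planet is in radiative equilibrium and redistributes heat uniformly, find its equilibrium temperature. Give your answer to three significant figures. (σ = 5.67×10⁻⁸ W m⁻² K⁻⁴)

T_eq ≈ 467 K

Energy balance: absorbed = emitted ⇒ πR²·S(1−A) = 4πR²·σT_eq⁴, so T_eq⁴ = S(1−A)/(4σ).
T_eq = [1.37×10⁴ × 0.79 / (4 × 5.67×10⁻⁸)]^(1/4) = (4.77×10¹⁰)^(1/4) = 467 K.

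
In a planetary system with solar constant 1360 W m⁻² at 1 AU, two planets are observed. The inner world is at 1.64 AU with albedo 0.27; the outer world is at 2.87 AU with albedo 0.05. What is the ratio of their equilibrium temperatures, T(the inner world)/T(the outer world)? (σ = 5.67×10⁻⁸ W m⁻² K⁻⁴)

T₁/T₂ ≈ 1.239

T_eq = [S₀(1−A)/(4σd²)]^(1/4), so T ∝ (1−A)^(1/4) / √d.
T₁ = [1360×0.73/(4×5.67×10⁻⁸×1.64²)]^(1/4) = 200.86 K.
T₂ = [1360×0.95/(4×5.67×10⁻⁸×2.87²)]^(1/4) = 162.17 K.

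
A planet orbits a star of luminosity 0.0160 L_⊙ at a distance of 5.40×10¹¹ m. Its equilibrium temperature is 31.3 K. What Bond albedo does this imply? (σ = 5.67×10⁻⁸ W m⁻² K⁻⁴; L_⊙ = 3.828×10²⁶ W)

A ≈ 0.87

L = 0.0160 × 3.828×10²⁶ = 6.12×10²⁴ W.
Flux: S = L/(4πd²) = 6.12×10²⁴/(4π×(5.40×10¹¹)²) = 1.67 W m⁻².
From T_eq⁴ = S(1−A)/(4σ): 1−A = 4σT_eq⁴/S.
1−A = 4 × 5.67×10⁻⁸ × (31.3)⁴ / 1.67 = 0.130.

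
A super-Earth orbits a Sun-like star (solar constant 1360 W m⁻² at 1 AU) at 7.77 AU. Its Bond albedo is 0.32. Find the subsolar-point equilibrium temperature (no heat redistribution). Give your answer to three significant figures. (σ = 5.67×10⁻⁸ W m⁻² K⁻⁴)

Flux at 7.77 AU: S = 1360/7.77² = 22.5 W m⁻².
At the subsolar point the surface absorbs S(1−A) and emits σT⁴ per unit area — no factor of 4, since only the local patch is in balance.
T = [22.5 × 0.68 / 5.67×10⁻⁸]^(1/4) = (2.70×10⁸)^(1/4) = 128 K.

T_ss ≈ 128 K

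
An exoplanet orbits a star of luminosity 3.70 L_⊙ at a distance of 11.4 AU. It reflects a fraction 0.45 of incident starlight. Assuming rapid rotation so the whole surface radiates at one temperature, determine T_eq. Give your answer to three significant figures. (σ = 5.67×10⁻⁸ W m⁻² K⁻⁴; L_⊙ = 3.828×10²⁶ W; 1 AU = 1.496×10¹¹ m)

T_eq ≈ 98.5 K

d = 11.4 AU = 1.71×10¹² m.
L = 3.70 × 3.828×10²⁶ = 1.42×10²⁷ W.
Flux: S = L/(4πd²) = 1.42×10²⁷/(4π×(1.71×10¹²)²) = 38.8 W m⁻².
Energy balance: absorbed = emitted ⇒ πR²·S(1−A) = 4πR²·σT_eq⁴, so T_eq⁴ = S(1−A)/(4σ).
T_eq = [38.8 × 0.55 / (4 × 5.67×10⁻⁸)]^(1/4) = (9.40×10⁷)^(1/4) = 98.5 K.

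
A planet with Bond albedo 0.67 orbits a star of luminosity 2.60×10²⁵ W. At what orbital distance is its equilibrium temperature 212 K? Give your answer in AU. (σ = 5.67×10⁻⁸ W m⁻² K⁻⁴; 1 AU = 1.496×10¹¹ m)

d ≈ 0.258 AU

From T_eq⁴ = L(1−A)/(16πσd²): d = √[L(1−A)/(16πσT_eq⁴)].
d = √[2.60×10²⁵ × 0.33 / (16π × 5.67×10⁻⁸ × (212)⁴)] = 3.86×10¹⁰ m = 0.258 AU.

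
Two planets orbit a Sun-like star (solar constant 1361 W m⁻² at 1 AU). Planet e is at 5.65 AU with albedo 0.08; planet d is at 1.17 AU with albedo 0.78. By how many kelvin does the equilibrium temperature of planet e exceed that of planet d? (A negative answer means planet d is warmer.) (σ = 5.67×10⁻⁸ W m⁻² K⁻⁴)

ΔT ≈ -61.5 K

T_eq = [S₀(1−A)/(4σd²)]^(1/4), so T ∝ (1−A)^(1/4) / √d.
T₁ = [1361×0.92/(4×5.67×10⁻⁸×5.65²)]^(1/4) = 114.68 K.
T₂ = [1361×0.22/(4×5.67×10⁻⁸×1.17²)]^(1/4) = 176.22 K.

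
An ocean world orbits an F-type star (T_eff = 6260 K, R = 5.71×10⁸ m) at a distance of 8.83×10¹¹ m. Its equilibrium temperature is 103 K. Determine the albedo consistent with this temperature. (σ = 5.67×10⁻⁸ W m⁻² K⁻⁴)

L = 4πR_⋆²σT_⋆⁴ = 4π(5.71×10⁸)² × 5.67×10⁻⁸ × (6260)⁴ = 3.57×10²⁶ W.
S = L/(4πd²) = 36.4 W m⁻².
From T_eq⁴ = S(1−A)/(4σ): 1−A = 4σT_eq⁴/S.
1−A = 4 × 5.67×10⁻⁸ × (103)⁴ / 36.4 = 0.701.

A ≈ 0.30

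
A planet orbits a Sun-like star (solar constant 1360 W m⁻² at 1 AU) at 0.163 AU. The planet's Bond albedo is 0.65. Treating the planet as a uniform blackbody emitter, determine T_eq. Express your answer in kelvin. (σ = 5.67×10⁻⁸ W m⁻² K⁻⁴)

T_eq ≈ 530 K

Flux at 0.163 AU: S = 1360/0.163² = 5.12×10⁴ W m⁻².
Energy balance: absorbed = emitted ⇒ πR²·S(1−A) = 4πR²·σT_eq⁴, so T_eq⁴ = S(1−A)/(4σ).
T_eq = [5.12×10⁴ × 0.35 / (4 × 5.67×10⁻⁸)]^(1/4) = (7.90×10¹⁰)^(1/4) = 530 K.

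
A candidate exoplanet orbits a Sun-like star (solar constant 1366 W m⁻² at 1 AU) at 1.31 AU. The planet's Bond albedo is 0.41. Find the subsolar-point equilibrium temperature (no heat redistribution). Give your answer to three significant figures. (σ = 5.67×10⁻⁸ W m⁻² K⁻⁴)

Flux at 1.31 AU: S = 1366/1.31² = 796 W m⁻².
At the subsolar point the surface absorbs S(1−A) and emits σT⁴ per unit area — no factor of 4, since only the local patch is in balance.
T = [796 × 0.59 / 5.67×10⁻⁸]^(1/4) = (8.28×10⁹)^(1/4) = 302 K.

T_ss ≈ 302 K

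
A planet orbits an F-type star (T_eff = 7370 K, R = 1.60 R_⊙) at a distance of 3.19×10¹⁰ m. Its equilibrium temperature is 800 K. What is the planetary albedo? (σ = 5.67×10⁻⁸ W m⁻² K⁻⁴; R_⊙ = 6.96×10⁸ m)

R_⋆ = 1.60 × 6.96×10⁸ = 1.11×10⁹ m.
L = 4πR_⋆²σT_⋆⁴ = 4π(1.11×10⁹)² × 5.67×10⁻⁸ × (7370)⁴ = 2.61×10²⁷ W.
S = L/(4πd²) = 2.04×10⁵ W m⁻².
From T_eq⁴ = S(1−A)/(4σ): 1−A = 4σT_eq⁴/S.
1−A = 4 × 5.67×10⁻⁸ × (800)⁴ / 2.04×10⁵ = 0.456.

A ≈ 0.54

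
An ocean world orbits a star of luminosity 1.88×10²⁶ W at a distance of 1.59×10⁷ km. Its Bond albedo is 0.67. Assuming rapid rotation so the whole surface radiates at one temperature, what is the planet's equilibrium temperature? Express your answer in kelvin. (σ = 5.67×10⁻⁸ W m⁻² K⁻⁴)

d = 1.59×10⁷ km = 1.59×10¹⁰ m.
Flux: S = L/(4πd²) = 1.88×10²⁶/(4π×(1.59×10¹⁰)²) = 5.92×10⁴ W m⁻².
Energy balance: absorbed = emitted ⇒ πR²·S(1−A) = 4πR²·σT_eq⁴, so T_eq⁴ = S(1−A)/(4σ).
T_eq = [5.92×10⁴ × 0.33 / (4 × 5.67×10⁻⁸)]^(1/4) = (8.61×10¹⁰)^(1/4) = 542 K.

T_eq ≈ 542 K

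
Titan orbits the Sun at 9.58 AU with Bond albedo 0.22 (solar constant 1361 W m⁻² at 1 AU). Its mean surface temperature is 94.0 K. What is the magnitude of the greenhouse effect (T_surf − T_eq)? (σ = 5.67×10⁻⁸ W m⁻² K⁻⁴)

S = 1361/9.58² = 14.83 W m⁻².
T_eq = [S(1−A)/(4σ)]^(1/4) = [14.83×0.78/(4×5.67×10⁻⁸)]^(1/4) = 84.5 K.
ΔT = T_surf − T_eq = 94 − 84.5.

ΔT ≈ 9.5 K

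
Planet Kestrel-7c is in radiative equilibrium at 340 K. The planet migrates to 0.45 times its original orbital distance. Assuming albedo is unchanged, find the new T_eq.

T_eq ≈ 507 K

T_eq ∝ L^(1/4) · d^(−1/2).
T′ = 340 / 0.45^(1/2) = 507 K.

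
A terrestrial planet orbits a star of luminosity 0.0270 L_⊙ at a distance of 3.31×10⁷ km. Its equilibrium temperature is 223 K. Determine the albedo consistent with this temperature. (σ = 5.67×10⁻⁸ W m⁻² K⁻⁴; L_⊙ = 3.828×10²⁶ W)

A ≈ 0.25

d = 3.31×10⁷ km = 3.31×10¹⁰ m.
L = 0.0270 × 3.828×10²⁶ = 1.03×10²⁵ W.
Flux: S = L/(4πd²) = 1.03×10²⁵/(4π×(3.31×10¹⁰)²) = 751 W m⁻².
From T_eq⁴ = S(1−A)/(4σ): 1−A = 4σT_eq⁴/S.
1−A = 4 × 5.67×10⁻⁸ × (223)⁴ / 751 = 0.747.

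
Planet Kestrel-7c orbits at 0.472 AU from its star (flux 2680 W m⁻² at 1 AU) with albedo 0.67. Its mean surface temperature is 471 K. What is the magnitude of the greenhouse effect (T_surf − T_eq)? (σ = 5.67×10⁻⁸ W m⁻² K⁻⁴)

ΔT ≈ 107.3 K

S = 2680/0.472² = 1.203×10⁴ W m⁻².
T_eq = [S(1−A)/(4σ)]^(1/4) = [1.203×10⁴×0.33/(4×5.67×10⁻⁸)]^(1/4) = 363.7 K.
ΔT = T_surf − T_eq = 471 − 363.7.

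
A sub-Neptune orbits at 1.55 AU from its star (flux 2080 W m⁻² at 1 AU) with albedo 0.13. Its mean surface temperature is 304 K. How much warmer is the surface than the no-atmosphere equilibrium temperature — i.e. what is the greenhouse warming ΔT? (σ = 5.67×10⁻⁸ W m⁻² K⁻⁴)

S = 2080/1.55² = 865.8 W m⁻².
T_eq = [S(1−A)/(4σ)]^(1/4) = [865.8×0.87/(4×5.67×10⁻⁸)]^(1/4) = 240.1 K.
ΔT = T_surf − T_eq = 304 − 240.1.

ΔT ≈ 63.9 K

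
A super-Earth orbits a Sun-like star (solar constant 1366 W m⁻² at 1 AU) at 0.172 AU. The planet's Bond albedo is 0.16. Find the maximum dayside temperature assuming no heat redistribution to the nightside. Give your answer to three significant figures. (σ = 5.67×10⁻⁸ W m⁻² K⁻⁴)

Flux at 0.172 AU: S = 1366/0.172² = 4.62×10⁴ W m⁻².
With no redistribution each surface element balances locally: S(1−A) = σT⁴.
T = [4.62×10⁴ × 0.84 / 5.67×10⁻⁸]^(1/4) = (6.84×10¹¹)^(1/4) = 909 K.

T_ss ≈ 909 K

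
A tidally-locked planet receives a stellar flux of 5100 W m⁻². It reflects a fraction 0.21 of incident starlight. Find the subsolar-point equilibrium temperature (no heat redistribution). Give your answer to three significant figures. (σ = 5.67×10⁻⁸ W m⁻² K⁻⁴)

T_ss ≈ 516 K

At the subsolar point the surface absorbs S(1−A) and emits σT⁴ per unit area — no factor of 4, since only the local patch is in balance.
T = [5100 × 0.79 / 5.67×10⁻⁸]^(1/4) = (7.11×10¹⁰)^(1/4) = 516 K.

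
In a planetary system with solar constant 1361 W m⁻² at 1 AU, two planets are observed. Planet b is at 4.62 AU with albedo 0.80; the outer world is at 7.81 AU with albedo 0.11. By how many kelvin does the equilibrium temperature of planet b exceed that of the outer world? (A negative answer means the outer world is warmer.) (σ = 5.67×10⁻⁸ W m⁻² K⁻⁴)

T_eq = [S₀(1−A)/(4σd²)]^(1/4), so T ∝ (1−A)^(1/4) / √d.
T₁ = [1361×0.20/(4×5.67×10⁻⁸×4.62²)]^(1/4) = 86.59 K.
T₂ = [1361×0.89/(4×5.67×10⁻⁸×7.81²)]^(1/4) = 96.73 K.

ΔT ≈ -10.1 K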